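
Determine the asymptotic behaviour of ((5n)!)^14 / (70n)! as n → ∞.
((5n)!)^14/(70n)! ~ ((2π·5n)^(13/2) / sqrt(14)) · 14^(−14·5n)  →  0

Write N = 5n. Stirling: N! ~ sqrt(2π N)(N/e)^N and (14N)! ~ sqrt(2π·14N)·(14N/e)^(14N).
  (N!)^14/(14N)! ~ (2π N)^(14/2) (N/e)^(14N) / [sqrt(2π·14N) (14N/e)^(14N)]
     = (2π N)^(14/2) / sqrt(2π·14N) · (N/(14N))^(14N)
     = (2π N)^((14−1)/2) / sqrt(14) · 14^(−14N).
Since 14^14 > 1, the factor 14^(−14N) decays exponentially, so the ratio → 0. Substituting N = 5n gives the stated form.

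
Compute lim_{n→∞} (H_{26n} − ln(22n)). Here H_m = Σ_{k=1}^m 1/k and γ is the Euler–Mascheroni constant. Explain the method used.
lim = ln(13/11) + γ

By Euler-Maclaurin, H_m = ln m + γ + O(1/m). So
  H_{26n} − ln(22n) = ln(26n) + γ − ln(22n) + O(1/n)
                       = ln(26/22) + γ + O(1/n).
Hence the limit is ln(26/22) + γ (= ln(13/11)).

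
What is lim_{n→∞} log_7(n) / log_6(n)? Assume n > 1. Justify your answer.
lim = ln(6) / ln(7) = log_7(6)

Change of base: log_7(n) = ln n / ln 7 and log_6(n) = ln n / ln 6. The ratio is (ln n / ln 7) · (ln 6 / ln n) = ln 6 / ln 7, a constant independent of n. So the limit is ln 6 / ln 7 = log_7(6).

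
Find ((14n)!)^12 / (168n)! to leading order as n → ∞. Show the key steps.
((14n)!)^12/(168n)! ~ ((2π·14n)^(11/2) / sqrt(12)) · 12^(−12·14n)  →  0

Write N = 14n. Stirling: N! ~ sqrt(2π N)(N/e)^N and (12N)! ~ sqrt(2π·12N)·(12N/e)^(12N).
  (N!)^12/(12N)! ~ (2π N)^(12/2) (N/e)^(12N) / [sqrt(2π·12N) (12N/e)^(12N)]
     = (2π N)^(12/2) / sqrt(2π·12N) · (N/(12N))^(12N)
     = (2π N)^((12−1)/2) / sqrt(12) · 12^(−12N).
Since 12^12 > 1, the factor 12^(−12N) decays exponentially, so the ratio → 0. Substituting N = 14n gives the stated form.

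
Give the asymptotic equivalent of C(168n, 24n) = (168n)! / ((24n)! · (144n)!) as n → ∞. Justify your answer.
C(168n, 24n) ~ (823543/46656)^(24n) · sqrt(7/(12π·24n))

Write N = 24n. Apply Stirling to each factorial:
  (7N)! ~ sqrt(2π·7N) · (7N/e)^(7N),
  N! ~ sqrt(2π N) · (N/e)^N,
  (6N)! ~ sqrt(2π·6N) · (6N/e)^(6N).
The exponential factors combine to (7N)^(7N) / (N^N · (6N)^(6N)) = 7^(7N)/6^(6N) = (7^7/6^6)^N = (823543/46656)^N.
The square-root prefactors combine to sqrt(2π·7N) / (sqrt(2π N)·sqrt(2π·6N)) = sqrt(7 / (2π·6·N)) = sqrt(7/(12π·24n)).
Substituting N = 24n: C(168n, 24n) ~ (823543/46656)^(24n) · sqrt(7/(12π·24n)).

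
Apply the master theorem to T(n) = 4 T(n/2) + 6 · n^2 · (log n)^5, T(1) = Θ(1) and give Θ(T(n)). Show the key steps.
T(n) = Θ(n^2 · (log n)^6)

Here log_2 4 = 2 and f(n) = 6 · n^2 · (log n)^5 = Θ(n^(log_2 4) · (log n)^5). This is the extended Case 2 of the master theorem (f matches the critical exponent up to log factors), giving T(n) = Θ(n^(log_2 4) · (log n)^(5+1)) = Θ(n^2 · (log n)^6).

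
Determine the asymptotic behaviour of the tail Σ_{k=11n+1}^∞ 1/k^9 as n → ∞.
Σ_{k>11n} 1/k^9 ~ 1/(8 · (11n)^8)

Compare to the integral: ∫_{11n}^∞ x^(−9) dx = [−x^(−8)/8]_{11n}^∞ = 1/((9−1)·(11n)^8). Euler-Maclaurin then gives
  Σ_{k>11n} 1/k^9 = ∫_{11n}^∞ dx/x^9 − 1/(2·(11n)^9) + O(1/(11n)^10).
(Equivalently this is ζ(9) − Σ_{k≤11n} 1/k^9.)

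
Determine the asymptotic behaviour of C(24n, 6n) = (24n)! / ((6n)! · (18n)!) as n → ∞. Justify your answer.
C(24n, 6n) ~ (256/27)^(6n) · sqrt(2/(3π·6n))

Write N = 6n. Apply Stirling to each factorial:
  (4N)! ~ sqrt(2π·4N) · (4N/e)^(4N),
  N! ~ sqrt(2π N) · (N/e)^N,
  (3N)! ~ sqrt(2π·3N) · (3N/e)^(3N).
The exponential factors combine to (4N)^(4N) / (N^N · (3N)^(3N)) = 4^(4N)/3^(3N) = (4^4/3^3)^N = (256/27)^N.
The square-root prefactors combine to sqrt(2π·4N) / (sqrt(2π N)·sqrt(2π·3N)) = sqrt(4 / (2π·3·N)) = sqrt(2/(3π·6n)).
Substituting N = 6n: C(24n, 6n) ~ (256/27)^(6n) · sqrt(2/(3π·6n)).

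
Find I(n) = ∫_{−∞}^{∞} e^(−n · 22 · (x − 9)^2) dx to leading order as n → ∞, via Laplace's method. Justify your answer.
I(n) = sqrt(π/(22n))

Here φ(x) = 22 · (x − 9)^2 has its unique minimum at x* = 9 with φ(x*) = 0 and φ''(x*) = 44. Laplace's method gives
  I(n) ~ e^(−n φ(x*)) · sqrt(2π / (n · φ''(x*))) = sqrt(2π / (44n)) = sqrt(π/(22n)).
This is exact: substituting u = (x − 9)·sqrt(22n) gives I(n) = (1/sqrt(22n)) ∫_{−∞}^{∞} e^(−u^2) du = sqrt(π/(22n)).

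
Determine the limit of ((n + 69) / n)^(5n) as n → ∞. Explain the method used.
lim = e^345

Rewrite as (1 + 69/n)^(5n). By the standard limit (1 + x/n)^n → e^x, we have (1 + 69/n)^n → e^69, and raising to the 5th power gives e^345.
More precisely, ln[(1 + 69/n)^(5n)] = 5n · ln(1 + 69/n) = 5n · (69/n + O(1/n^2)) = 345 + O(1/n) → 345.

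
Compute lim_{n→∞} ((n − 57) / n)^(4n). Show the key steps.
lim = e^(−228)

Rewrite as (1 − 57/n)^(4n). By the standard limit (1 + x/n)^n → e^x, we have (1 − 57/n)^n → e^(−57), and raising to the 4th power gives e^(−228).
More precisely, ln[(1 − 57/n)^(4n)] = 4n · ln(1 − 57/n) = 4n · (-57/n + O(1/n^2)) = -228 + O(1/n) → -228.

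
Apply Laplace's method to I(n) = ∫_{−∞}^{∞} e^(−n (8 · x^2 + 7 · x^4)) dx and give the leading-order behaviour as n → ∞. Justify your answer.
I(n) ~ sqrt(π/(8n))

φ(x) = 8 · x^2 + 7 · x^4 has its unique global minimum at x* = 0 (since φ'(x) = 16x + 28x^3 = 0 only at x = 0 for real x with both coefficients positive, and φ → ∞ as |x| → ∞). At x* = 0, φ(0) = 0 and φ''(0) = 16. Laplace's method then gives
  I(n) ~ sqrt(2π / (n · φ''(0))) · e^(−n φ(0)) = sqrt(2π / (16n)) = sqrt(π/(8n)).
The 7 · x^4 term contributes only at subleading order (an O(1/n) relative correction).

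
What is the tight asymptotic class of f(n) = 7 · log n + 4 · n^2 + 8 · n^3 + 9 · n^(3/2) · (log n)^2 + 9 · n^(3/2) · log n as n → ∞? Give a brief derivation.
f(n) ∈ Θ(n^3)

Compare the terms by growth order. For large n, n^a · (log n)^b dominates n^a' · (log n)^b' iff a > a', or (a = a' and b > b'). Ranking the 5 terms shows the dominant one is 8 · n^3. Hence f(n) ∈ Θ(n^3).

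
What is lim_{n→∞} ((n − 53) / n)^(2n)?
lim = e^(−106)

Rewrite as (1 − 53/n)^(2n). By the standard limit (1 + x/n)^n → e^x, we have (1 − 53/n)^n → e^(−53), and raising to the 2nd power gives e^(−106).
More precisely, ln[(1 − 53/n)^(2n)] = 2n · ln(1 − 53/n) = 2n · (-53/n + O(1/n^2)) = -106 + O(1/n) → -106.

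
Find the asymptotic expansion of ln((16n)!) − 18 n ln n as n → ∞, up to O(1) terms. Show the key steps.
ln((16n)!) − 18 n ln n = −2 n ln n + 16(ln 16 − 1) n + (1/2) ln(2π·16n) + O(1/n)

Stirling: ln((16n)!) = 16n ln(16n) − 16n + (1/2) ln(2π·16n) + O(1/n).
Expand 16n ln(16n) = 16n (ln n + ln 16) = 16n ln n + 16n ln 16.
Subtract 18n ln n: leading term is (16 − 18) n ln n = −2 n ln n. The next term is 16n ln 16 − 16n = 16(ln 16 − 1) n. Then the (1/2) ln(2π·16n) correction.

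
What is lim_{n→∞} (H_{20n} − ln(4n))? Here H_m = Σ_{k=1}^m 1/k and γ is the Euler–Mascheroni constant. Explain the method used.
lim = ln 5 + γ

By Euler-Maclaurin, H_m = ln m + γ + O(1/m). So
  H_{20n} − ln(4n) = ln(20n) + γ − ln(4n) + O(1/n)
                       = ln(20/4) + γ + O(1/n).
Hence the limit is ln(20/4) + γ (= ln 5).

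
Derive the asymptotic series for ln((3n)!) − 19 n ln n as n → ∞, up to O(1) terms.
ln((3n)!) − 19 n ln n = −16 n ln n + 3(ln 3 − 1) n + (1/2) ln(2π·3n) + O(1/n)

Stirling: ln((3n)!) = 3n ln(3n) − 3n + (1/2) ln(2π·3n) + O(1/n).
Expand 3n ln(3n) = 3n (ln n + ln 3) = 3n ln n + 3n ln 3.
Subtract 19n ln n: leading term is (3 − 19) n ln n = −16 n ln n. The next term is 3n ln 3 − 3n = 3(ln 3 − 1) n. Then the (1/2) ln(2π·3n) correction.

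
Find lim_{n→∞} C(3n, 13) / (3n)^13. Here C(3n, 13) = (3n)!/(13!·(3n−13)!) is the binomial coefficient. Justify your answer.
lim = 1/13! = 1/6227020800

With N = 3n → ∞: C(N, 13) / N^13 = [N(N−1)…(N−12)] / (13! · N^13) = (1/13!) · 1 · (1 − 1/(3n)) · … · (1 − 12/(3n)). Each factor → 1 as N → ∞, so the limit is 1/13! = 1/6227020800.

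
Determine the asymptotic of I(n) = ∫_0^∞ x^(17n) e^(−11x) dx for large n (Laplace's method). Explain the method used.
I(n) ~ (sqrt(2π·17n) / 11) · (17n/(11e))^(17n)

Write the integrand as exp(17n ln x − 11x) and set f(x) = 17n ln x − 11x. Then f'(x) = 17n/x − 11 = 0 at x* = 17n/11, and f''(x*) = −17n/x*^2 = −11^2/(17n). Laplace's method (interior maximum) gives
  I(n) ~ e^(f(x*)) · sqrt(2π / |f''(x*)|)
        = exp(17n ln(17n/11) − 17n) · sqrt(2π · 17n / 11^2)
        = (17n/11)^(17n) e^(−17n) · sqrt(2π·17n) / 11
        = (sqrt(2π·17n) / 11) · (17n/(11e))^(17n).
This matches Γ(17n+1)/11^(17n+1) with Stirling applied to Γ.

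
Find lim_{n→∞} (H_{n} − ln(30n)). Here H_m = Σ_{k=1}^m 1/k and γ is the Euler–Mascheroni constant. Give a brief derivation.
lim = −ln 30 + γ

By Euler-Maclaurin, H_m = ln m + γ + O(1/m). So
  H_{n} − ln(30n) = ln(n) + γ − ln(30n) + O(1/n)
                       = ln(1/30) + γ + O(1/n).
Hence the limit is ln(1/30) + γ.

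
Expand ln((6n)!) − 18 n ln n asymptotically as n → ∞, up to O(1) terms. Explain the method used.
ln((6n)!) − 18 n ln n = −12 n ln n + 6(ln 6 − 1) n + (1/2) ln(2π·6n) + O(1/n)

Stirling: ln((6n)!) = 6n ln(6n) − 6n + (1/2) ln(2π·6n) + O(1/n).
Expand 6n ln(6n) = 6n (ln n + ln 6) = 6n ln n + 6n ln 6.
Subtract 18n ln n: leading term is (6 − 18) n ln n = −12 n ln n. The next term is 6n ln 6 − 6n = 6(ln 6 − 1) n. Then the (1/2) ln(2π·6n) correction.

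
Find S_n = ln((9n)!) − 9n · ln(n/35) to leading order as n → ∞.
S_n ~ 9n · (ln 315 − 1) + O(ln n)

Stirling: ln((9n)!) = 9n ln(9n) − 9n + O(ln n).
  S_n = 9n ln(9n) − 9n − 9n ln(n/35) + O(ln n)
      = 9n ln(9n) − 9n ln n + 9n ln 35 − 9n + O(ln n)
      = 9n ln 9 + 9n ln 35 − 9n + O(ln n)
      = 9n (ln 315 − 1) + O(ln n).
Numerically ln(315) − 1 ≈ 4.7526.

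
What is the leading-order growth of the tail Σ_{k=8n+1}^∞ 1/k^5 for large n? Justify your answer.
Σ_{k>8n} 1/k^5 ~ 1/(4 · (8n)^4)

Compare to the integral: ∫_{8n}^∞ x^(−5) dx = [−x^(−4)/4]_{8n}^∞ = 1/((5−1)·(8n)^4). Euler-Maclaurin then gives
  Σ_{k>8n} 1/k^5 = ∫_{8n}^∞ dx/x^5 − 1/(2·(8n)^5) + O(1/(8n)^6).
(Equivalently this is ζ(5) − Σ_{k≤8n} 1/k^5.)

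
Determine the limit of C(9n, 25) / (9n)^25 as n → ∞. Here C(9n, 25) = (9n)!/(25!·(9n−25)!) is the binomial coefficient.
lim = 1/25! = 1/15511210043330985984000000

With N = 9n → ∞: C(N, 25) / N^25 = [N(N−1)…(N−24)] / (25! · N^25) = (1/25!) · 1 · (1 − 1/(9n)) · … · (1 − 24/(9n)). Each factor → 1 as N → ∞, so the limit is 1/25! = 1/15511210043330985984000000.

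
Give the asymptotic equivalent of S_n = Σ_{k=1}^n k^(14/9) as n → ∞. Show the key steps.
S_n ~ (9/23) · n^(23/9)

Integral comparison: Σ_{k=1}^n k^(14/9) = ∫_0^n x^(14/9) dx + O(n^(14/9)). The integral is n^(1 + 14/9) / (1 + 14/9) = n^((14+9)/9) / ((14+9)/9) = (9/23) · n^(23/9).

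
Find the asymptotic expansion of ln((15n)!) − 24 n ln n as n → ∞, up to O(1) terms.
ln((15n)!) − 24 n ln n = −9 n ln n + 15(ln 15 − 1) n + (1/2) ln(2π·15n) + O(1/n)

Stirling: ln((15n)!) = 15n ln(15n) − 15n + (1/2) ln(2π·15n) + O(1/n).
Expand 15n ln(15n) = 15n (ln n + ln 15) = 15n ln n + 15n ln 15.
Subtract 24n ln n: leading term is (15 − 24) n ln n = −9 n ln n. The next term is 15n ln 15 − 15n = 15(ln 15 − 1) n. Then the (1/2) ln(2π·15n) correction.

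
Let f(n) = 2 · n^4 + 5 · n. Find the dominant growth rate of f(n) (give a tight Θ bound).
f(n) ∈ Θ(n^4)

Compare the terms by growth order. For large n, n^a · (log n)^b dominates n^a' · (log n)^b' iff a > a', or (a = a' and b > b'). Ranking the 2 terms shows the dominant one is 2 · n^4. Hence f(n) ∈ Θ(n^4).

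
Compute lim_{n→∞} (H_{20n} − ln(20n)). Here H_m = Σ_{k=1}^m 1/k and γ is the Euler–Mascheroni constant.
lim = γ

By Euler-Maclaurin, H_m = ln m + γ + O(1/m). So
  H_{20n} − ln(20n) = ln(20n) + γ − ln(20n) + O(1/n)
                       = ln(20/20) + γ + O(1/n).
Hence the limit is γ (since ln 1 = 0).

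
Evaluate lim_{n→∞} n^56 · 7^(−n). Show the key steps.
lim = 0

Exponentials with base > 1 dominate every fixed polynomial: for any fixed c, n^c / 7^n → 0 as n → ∞ (e.g. by the ratio test, or by writing 7^n = e^(n ln 7) and noting e^(n ln 7) / n^c → ∞). Hence n^56 · 7^(−n) = n^56 / 7^n → 0.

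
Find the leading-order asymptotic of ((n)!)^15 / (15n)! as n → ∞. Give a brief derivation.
((n)!)^15/(15n)! ~ ((2π·n)^(14/2) / sqrt(15)) · 15^(−15·n)  →  0

Write N = n. Stirling: N! ~ sqrt(2π N)(N/e)^N and (15N)! ~ sqrt(2π·15N)·(15N/e)^(15N).
  (N!)^15/(15N)! ~ (2π N)^(15/2) (N/e)^(15N) / [sqrt(2π·15N) (15N/e)^(15N)]
     = (2π N)^(15/2) / sqrt(2π·15N) · (N/(15N))^(15N)
     = (2π N)^((15−1)/2) / sqrt(15) · 15^(−15N).
Since 15^15 > 1, the factor 15^(−15N) decays exponentially, so the ratio → 0. Substituting N = n gives the stated form.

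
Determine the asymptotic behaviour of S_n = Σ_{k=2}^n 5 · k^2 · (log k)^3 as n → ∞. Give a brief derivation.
S_n ~ 5 · n^3 · (log n)^3 / 3

By integral comparison, S_n = ∫_1^n 5 · x^2 · (log x)^3 dx + O(n^2 · (log n)^3). For the integral, the leading term of ∫_1^n x^2 (log x)^3 dx is n^3/3 · (log n)^3 (by repeated integration by parts; each step lowers the log-exponent and produces a relatively O(1/log n) correction). Hence S_n ~ 5 · n^3 · (log n)^3 / 3.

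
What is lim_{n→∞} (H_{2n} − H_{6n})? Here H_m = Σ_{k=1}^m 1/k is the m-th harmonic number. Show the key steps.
lim = ln(2/6) = −ln 3

Euler-Maclaurin gives H_m = ln m + γ + 1/(2m) + O(1/m^2). The γ and O(1/m) terms cancel in the difference:
  H_{2n} − H_{6n} = ln(2n) − ln(6n) + O(1/n) = ln(2/6) + O(1/n).
Hence the limit is ln(2/6) = −ln 3.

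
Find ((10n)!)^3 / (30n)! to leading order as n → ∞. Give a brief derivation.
((10n)!)^3/(30n)! ~ ((2π·10n)^(2/2) / sqrt(3)) · 3^(−3·10n)  →  0

Write N = 10n. Stirling: N! ~ sqrt(2π N)(N/e)^N and (3N)! ~ sqrt(2π·3N)·(3N/e)^(3N).
  (N!)^3/(3N)! ~ (2π N)^(3/2) (N/e)^(3N) / [sqrt(2π·3N) (3N/e)^(3N)]
     = (2π N)^(3/2) / sqrt(2π·3N) · (N/(3N))^(3N)
     = (2π N)^((3−1)/2) / sqrt(3) · 3^(−3N).
Since 3^3 > 1, the factor 3^(−3N) decays exponentially, so the ratio → 0. Substituting N = 10n gives the stated form.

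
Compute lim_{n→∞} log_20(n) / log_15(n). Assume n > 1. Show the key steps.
lim = ln(15) / ln(20) = log_20(15)

Change of base: log_20(n) = ln n / ln 20 and log_15(n) = ln n / ln 15. The ratio is (ln n / ln 20) · (ln 15 / ln n) = ln 15 / ln 20, a constant independent of n. So the limit is ln 15 / ln 20 = log_20(15).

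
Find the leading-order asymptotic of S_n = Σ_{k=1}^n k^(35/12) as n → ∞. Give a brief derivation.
S_n ~ (12/47) · n^(47/12)

Integral comparison: Σ_{k=1}^n k^(35/12) = ∫_0^n x^(35/12) dx + O(n^(35/12)). The integral is n^(1 + 35/12) / (1 + 35/12) = n^((35+12)/12) / ((35+12)/12) = (12/47) · n^(47/12).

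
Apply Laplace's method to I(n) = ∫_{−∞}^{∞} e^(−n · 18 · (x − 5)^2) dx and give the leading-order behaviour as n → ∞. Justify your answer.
I(n) = sqrt(π/(18n))

Here φ(x) = 18 · (x − 5)^2 has its unique minimum at x* = 5 with φ(x*) = 0 and φ''(x*) = 36. Laplace's method gives
  I(n) ~ e^(−n φ(x*)) · sqrt(2π / (n · φ''(x*))) = sqrt(2π / (36n)) = sqrt(π/(18n)).
This is exact: substituting u = (x − 5)·sqrt(18n) gives I(n) = (1/sqrt(18n)) ∫_{−∞}^{∞} e^(−u^2) du = sqrt(π/(18n)).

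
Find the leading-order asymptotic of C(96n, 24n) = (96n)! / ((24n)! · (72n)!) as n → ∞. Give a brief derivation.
C(96n, 24n) ~ (256/27)^(24n) · sqrt(2/(3π·24n))

Write N = 24n. Apply Stirling to each factorial:
  (4N)! ~ sqrt(2π·4N) · (4N/e)^(4N),
  N! ~ sqrt(2π N) · (N/e)^N,
  (3N)! ~ sqrt(2π·3N) · (3N/e)^(3N).
The exponential factors combine to (4N)^(4N) / (N^N · (3N)^(3N)) = 4^(4N)/3^(3N) = (4^4/3^3)^N = (256/27)^N.
The square-root prefactors combine to sqrt(2π·4N) / (sqrt(2π N)·sqrt(2π·3N)) = sqrt(4 / (2π·3·N)) = sqrt(2/(3π·24n)).
Substituting N = 24n: C(96n, 24n) ~ (256/27)^(24n) · sqrt(2/(3π·24n)).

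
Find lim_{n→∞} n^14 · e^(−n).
lim = 0

Exponentials with base > 1 dominate every fixed polynomial: for any fixed c, n^c / e^n → 0 as n → ∞ (e.g. by the ratio test, or since e^n grows faster than any power of n). Hence n^14 · e^(−n) = n^14 / e^n → 0.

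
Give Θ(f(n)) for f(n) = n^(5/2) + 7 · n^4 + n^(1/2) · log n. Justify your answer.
f(n) ∈ Θ(n^4)

Compare the terms by growth order. For large n, n^a · (log n)^b dominates n^a' · (log n)^b' iff a > a', or (a = a' and b > b'). Ranking the 3 terms shows the dominant one is 7 · n^4. Hence f(n) ∈ Θ(n^4).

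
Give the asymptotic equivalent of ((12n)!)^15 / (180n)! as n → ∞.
((12n)!)^15/(180n)! ~ ((2π·12n)^(14/2) / sqrt(15)) · 15^(−15·12n)  →  0

Write N = 12n. Stirling: N! ~ sqrt(2π N)(N/e)^N and (15N)! ~ sqrt(2π·15N)·(15N/e)^(15N).
  (N!)^15/(15N)! ~ (2π N)^(15/2) (N/e)^(15N) / [sqrt(2π·15N) (15N/e)^(15N)]
     = (2π N)^(15/2) / sqrt(2π·15N) · (N/(15N))^(15N)
     = (2π N)^((15−1)/2) / sqrt(15) · 15^(−15N).
Since 15^15 > 1, the factor 15^(−15N) decays exponentially, so the ratio → 0. Substituting N = 12n gives the stated form.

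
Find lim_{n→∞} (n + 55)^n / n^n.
lim = e^55

Rewrite as (1 + 55/n)^(n). By the standard limit (1 + x/n)^n → e^x, we have (1 + 55/n)^n → e^55, and raising to the 1st power gives e^55.
More precisely, ln[(1 + 55/n)^(n)] = n · ln(1 + 55/n) = n · (55/n + O(1/n^2)) = 55 + O(1/n) → 55.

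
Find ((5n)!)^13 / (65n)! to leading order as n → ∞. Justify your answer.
((5n)!)^13/(65n)! ~ ((2π·5n)^(12/2) / sqrt(13)) · 13^(−13·5n)  →  0

Write N = 5n. Stirling: N! ~ sqrt(2π N)(N/e)^N and (13N)! ~ sqrt(2π·13N)·(13N/e)^(13N).
  (N!)^13/(13N)! ~ (2π N)^(13/2) (N/e)^(13N) / [sqrt(2π·13N) (13N/e)^(13N)]
     = (2π N)^(13/2) / sqrt(2π·13N) · (N/(13N))^(13N)
     = (2π N)^((13−1)/2) / sqrt(13) · 13^(−13N).
Since 13^13 > 1, the factor 13^(−13N) decays exponentially, so the ratio → 0. Substituting N = 5n gives the stated form.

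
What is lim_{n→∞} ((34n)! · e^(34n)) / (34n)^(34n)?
lim = ∞

Stirling: (34n)! ~ sqrt(2π·34n) · (34n/e)^(34n). Hence
  (34n)! · e^(34n) / (34n)^(34n) ~ sqrt(2π·34n) = sqrt(2π·34) · sqrt(n) → ∞.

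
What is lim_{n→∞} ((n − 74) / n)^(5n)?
lim = e^(−370)

Rewrite as (1 − 74/n)^(5n). By the standard limit (1 + x/n)^n → e^x, we have (1 − 74/n)^n → e^(−74), and raising to the 5th power gives e^(−370).
More precisely, ln[(1 − 74/n)^(5n)] = 5n · ln(1 − 74/n) = 5n · (-74/n + O(1/n^2)) = -370 + O(1/n) → -370.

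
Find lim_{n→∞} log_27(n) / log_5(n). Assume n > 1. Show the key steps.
lim = ln(5) / ln(27) = log_27(5)

Change of base: log_27(n) = ln n / ln 27 and log_5(n) = ln n / ln 5. The ratio is (ln n / ln 27) · (ln 5 / ln n) = ln 5 / ln 27, a constant independent of n. So the limit is ln 5 / ln 27 = log_27(5).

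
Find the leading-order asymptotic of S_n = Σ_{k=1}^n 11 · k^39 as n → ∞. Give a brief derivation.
S_n ~ 11 · n^40 / 40

By integral comparison (Euler-Maclaurin), Σ_{k=1}^n 11 · k^39 = 11 · ∫_0^n x^39 dx + O(n^39) = 11 · n^40/40 + O(n^39). (Equivalently, Faulhaber's formula gives the same leading term.)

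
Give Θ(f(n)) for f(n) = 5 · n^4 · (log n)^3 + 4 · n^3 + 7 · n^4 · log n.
f(n) ∈ Θ(n^4 · (log n)^3)

Compare the terms by growth order. For large n, n^a · (log n)^b dominates n^a' · (log n)^b' iff a > a', or (a = a' and b > b'). Ranking the 3 terms shows the dominant one is 5 · n^4 · (log n)^3. Hence f(n) ∈ Θ(n^4 · (log n)^3).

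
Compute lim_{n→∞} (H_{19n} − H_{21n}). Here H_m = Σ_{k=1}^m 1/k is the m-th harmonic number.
lim = ln(19/21)

Euler-Maclaurin gives H_m = ln m + γ + 1/(2m) + O(1/m^2). The γ and O(1/m) terms cancel in the difference:
  H_{19n} − H_{21n} = ln(19n) − ln(21n) + O(1/n) = ln(19/21) + O(1/n).
Hence the limit is ln(19/21).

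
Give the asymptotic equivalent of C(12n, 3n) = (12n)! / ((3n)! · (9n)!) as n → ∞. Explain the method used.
C(12n, 3n) ~ (256/27)^(3n) · sqrt(2/(3π·3n))

Write N = 3n. Apply Stirling to each factorial:
  (4N)! ~ sqrt(2π·4N) · (4N/e)^(4N),
  N! ~ sqrt(2π N) · (N/e)^N,
  (3N)! ~ sqrt(2π·3N) · (3N/e)^(3N).
The exponential factors combine to (4N)^(4N) / (N^N · (3N)^(3N)) = 4^(4N)/3^(3N) = (4^4/3^3)^N = (256/27)^N.
The square-root prefactors combine to sqrt(2π·4N) / (sqrt(2π N)·sqrt(2π·3N)) = sqrt(4 / (2π·3·N)) = sqrt(2/(3π·3n)).
Substituting N = 3n: C(12n, 3n) ~ (256/27)^(3n) · sqrt(2/(3π·3n)).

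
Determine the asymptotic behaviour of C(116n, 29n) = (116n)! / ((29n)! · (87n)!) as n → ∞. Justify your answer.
C(116n, 29n) ~ (256/27)^(29n) · sqrt(2/(3π·29n))

Write N = 29n. Apply Stirling to each factorial:
  (4N)! ~ sqrt(2π·4N) · (4N/e)^(4N),
  N! ~ sqrt(2π N) · (N/e)^N,
  (3N)! ~ sqrt(2π·3N) · (3N/e)^(3N).
The exponential factors combine to (4N)^(4N) / (N^N · (3N)^(3N)) = 4^(4N)/3^(3N) = (4^4/3^3)^N = (256/27)^N.
The square-root prefactors combine to sqrt(2π·4N) / (sqrt(2π N)·sqrt(2π·3N)) = sqrt(4 / (2π·3·N)) = sqrt(2/(3π·29n)).
Substituting N = 29n: C(116n, 29n) ~ (256/27)^(29n) · sqrt(2/(3π·29n)).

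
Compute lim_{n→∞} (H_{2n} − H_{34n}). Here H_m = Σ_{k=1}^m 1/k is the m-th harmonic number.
lim = ln(2/34) = −ln 17

Euler-Maclaurin gives H_m = ln m + γ + 1/(2m) + O(1/m^2). The γ and O(1/m) terms cancel in the difference:
  H_{2n} − H_{34n} = ln(2n) − ln(34n) + O(1/n) = ln(2/34) + O(1/n).
Hence the limit is ln(2/34) = −ln 17.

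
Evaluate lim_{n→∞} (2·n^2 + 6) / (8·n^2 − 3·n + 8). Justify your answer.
lim = 2/8 = 1/4

For large n the leading n^2 terms dominate both numerator and denominator. Dividing top and bottom by n^2, every other term tends to 0, leaving 2/8 = 1/4.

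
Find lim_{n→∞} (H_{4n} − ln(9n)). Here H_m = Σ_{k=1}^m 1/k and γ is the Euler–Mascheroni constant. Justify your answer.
lim = ln(4/9) + γ

By Euler-Maclaurin, H_m = ln m + γ + O(1/m). So
  H_{4n} − ln(9n) = ln(4n) + γ − ln(9n) + O(1/n)
                       = ln(4/9) + γ + O(1/n).
Hence the limit is ln(4/9) + γ.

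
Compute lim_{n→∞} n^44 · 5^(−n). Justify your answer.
lim = 0

Exponentials with base > 1 dominate every fixed polynomial: for any fixed c, n^c / 5^n → 0 as n → ∞ (e.g. by the ratio test, or by writing 5^n = e^(n ln 5) and noting e^(n ln 5) / n^c → ∞). Hence n^44 · 5^(−n) = n^44 / 5^n → 0.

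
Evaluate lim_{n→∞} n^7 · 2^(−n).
lim = 0

Exponentials with base > 1 dominate every fixed polynomial: for any fixed c, n^c / 2^n → 0 as n → ∞ (e.g. by the ratio test, or by writing 2^n = e^(n ln 2) and noting e^(n ln 2) / n^c → ∞). Hence n^7 · 2^(−n) = n^7 / 2^n → 0.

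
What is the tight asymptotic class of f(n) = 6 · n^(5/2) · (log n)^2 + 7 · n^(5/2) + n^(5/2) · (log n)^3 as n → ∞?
f(n) ∈ Θ(n^(5/2) · (log n)^3)

Compare the terms by growth order. For large n, n^a · (log n)^b dominates n^a' · (log n)^b' iff a > a', or (a = a' and b > b'). Ranking the 3 terms shows the dominant one is n^(5/2) · (log n)^3. Hence f(n) ∈ Θ(n^(5/2) · (log n)^3).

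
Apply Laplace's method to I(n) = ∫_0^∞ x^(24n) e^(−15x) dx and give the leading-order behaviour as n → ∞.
I(n) ~ (sqrt(2π·24n) / 15) · (24n/(15e))^(24n)

Write the integrand as exp(24n ln x − 15x) and set f(x) = 24n ln x − 15x. Then f'(x) = 24n/x − 15 = 0 at x* = 24n/15, and f''(x*) = −24n/x*^2 = −15^2/(24n). Laplace's method (interior maximum) gives
  I(n) ~ e^(f(x*)) · sqrt(2π / |f''(x*)|)
        = exp(24n ln(24n/15) − 24n) · sqrt(2π · 24n / 15^2)
        = (24n/15)^(24n) e^(−24n) · sqrt(2π·24n) / 15
        = (sqrt(2π·24n) / 15) · (24n/(15e))^(24n).
This matches Γ(24n+1)/15^(24n+1) with Stirling applied to Γ.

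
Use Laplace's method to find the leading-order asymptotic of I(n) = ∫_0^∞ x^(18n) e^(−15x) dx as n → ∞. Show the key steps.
I(n) ~ (sqrt(2π·18n) / 15) · (18n/(15e))^(18n)

Write the integrand as exp(18n ln x − 15x) and set f(x) = 18n ln x − 15x. Then f'(x) = 18n/x − 15 = 0 at x* = 18n/15, and f''(x*) = −18n/x*^2 = −15^2/(18n). Laplace's method (interior maximum) gives
  I(n) ~ e^(f(x*)) · sqrt(2π / |f''(x*)|)
        = exp(18n ln(18n/15) − 18n) · sqrt(2π · 18n / 15^2)
        = (18n/15)^(18n) e^(−18n) · sqrt(2π·18n) / 15
        = (sqrt(2π·18n) / 15) · (18n/(15e))^(18n).
This matches Γ(18n+1)/15^(18n+1) with Stirling applied to Γ.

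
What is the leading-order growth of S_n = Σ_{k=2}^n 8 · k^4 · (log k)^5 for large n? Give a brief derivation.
S_n ~ 8 · n^5 · (log n)^5 / 5

By integral comparison, S_n = ∫_1^n 8 · x^4 · (log x)^5 dx + O(n^4 · (log n)^5). For the integral, the leading term of ∫_1^n x^4 (log x)^5 dx is n^5/5 · (log n)^5 (by repeated integration by parts; each step lowers the log-exponent and produces a relatively O(1/log n) correction). Hence S_n ~ 8 · n^5 · (log n)^5 / 5.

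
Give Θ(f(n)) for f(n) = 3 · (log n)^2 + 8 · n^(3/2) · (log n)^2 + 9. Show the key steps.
f(n) ∈ Θ(n^(3/2) · (log n)^2)

Compare the terms by growth order. For large n, n^a · (log n)^b dominates n^a' · (log n)^b' iff a > a', or (a = a' and b > b'). Ranking the 3 terms shows the dominant one is 8 · n^(3/2) · (log n)^2. Hence f(n) ∈ Θ(n^(3/2) · (log n)^2).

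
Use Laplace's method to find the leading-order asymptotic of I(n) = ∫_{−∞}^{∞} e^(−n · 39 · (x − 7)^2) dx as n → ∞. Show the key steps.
I(n) = sqrt(π/(39n))

Here φ(x) = 39 · (x − 7)^2 has its unique minimum at x* = 7 with φ(x*) = 0 and φ''(x*) = 78. Laplace's method gives
  I(n) ~ e^(−n φ(x*)) · sqrt(2π / (n · φ''(x*))) = sqrt(2π / (78n)) = sqrt(π/(39n)).
This is exact: substituting u = (x − 7)·sqrt(39n) gives I(n) = (1/sqrt(39n)) ∫_{−∞}^{∞} e^(−u^2) du = sqrt(π/(39n)).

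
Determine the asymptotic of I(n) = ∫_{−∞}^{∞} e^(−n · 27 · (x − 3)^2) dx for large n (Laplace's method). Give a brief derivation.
I(n) = sqrt(π/(27n))

Here φ(x) = 27 · (x − 3)^2 has its unique minimum at x* = 3 with φ(x*) = 0 and φ''(x*) = 54. Laplace's method gives
  I(n) ~ e^(−n φ(x*)) · sqrt(2π / (n · φ''(x*))) = sqrt(2π / (54n)) = sqrt(π/(27n)).
This is exact: substituting u = (x − 3)·sqrt(27n) gives I(n) = (1/sqrt(27n)) ∫_{−∞}^{∞} e^(−u^2) du = sqrt(π/(27n)).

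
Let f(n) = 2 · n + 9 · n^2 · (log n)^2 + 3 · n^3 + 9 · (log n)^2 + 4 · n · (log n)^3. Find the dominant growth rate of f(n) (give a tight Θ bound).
f(n) ∈ Θ(n^3)

Compare the terms by growth order. For large n, n^a · (log n)^b dominates n^a' · (log n)^b' iff a > a', or (a = a' and b > b'). Ranking the 5 terms shows the dominant one is 3 · n^3. Hence f(n) ∈ Θ(n^3).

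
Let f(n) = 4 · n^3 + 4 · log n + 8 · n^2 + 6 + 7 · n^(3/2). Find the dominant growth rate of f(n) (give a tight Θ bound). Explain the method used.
f(n) ∈ Θ(n^3)

Compare the terms by growth order. For large n, n^a · (log n)^b dominates n^a' · (log n)^b' iff a > a', or (a = a' and b > b'). Ranking the 5 terms shows the dominant one is 4 · n^3. Hence f(n) ∈ Θ(n^3).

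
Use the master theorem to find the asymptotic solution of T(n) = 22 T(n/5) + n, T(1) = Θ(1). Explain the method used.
T(n) = Θ(n^(log_5 22))

Master theorem: compare f(n) = n to n^(log_5 22) where log_5 22 ≈ 1.921. Since 1 < log_5 22, we have f(n) = O(n^(log_5 22 − ε)) for some ε > 0 — Case 1. Hence T(n) = Θ(n^(log_5 22)).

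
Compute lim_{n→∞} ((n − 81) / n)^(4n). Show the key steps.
lim = e^(−324)

Rewrite as (1 − 81/n)^(4n). By the standard limit (1 + x/n)^n → e^x, we have (1 − 81/n)^n → e^(−81), and raising to the 4th power gives e^(−324).
More precisely, ln[(1 − 81/n)^(4n)] = 4n · ln(1 − 81/n) = 4n · (-81/n + O(1/n^2)) = -324 + O(1/n) → -324.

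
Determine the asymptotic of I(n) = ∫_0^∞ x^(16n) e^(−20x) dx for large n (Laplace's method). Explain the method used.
I(n) ~ (sqrt(2π·16n) / 20) · (16n/(20e))^(16n)

Write the integrand as exp(16n ln x − 20x) and set f(x) = 16n ln x − 20x. Then f'(x) = 16n/x − 20 = 0 at x* = 16n/20, and f''(x*) = −16n/x*^2 = −20^2/(16n). Laplace's method (interior maximum) gives
  I(n) ~ e^(f(x*)) · sqrt(2π / |f''(x*)|)
        = exp(16n ln(16n/20) − 16n) · sqrt(2π · 16n / 20^2)
        = (16n/20)^(16n) e^(−16n) · sqrt(2π·16n) / 20
        = (sqrt(2π·16n) / 20) · (16n/(20e))^(16n).
This matches Γ(16n+1)/20^(16n+1) with Stirling applied to Γ.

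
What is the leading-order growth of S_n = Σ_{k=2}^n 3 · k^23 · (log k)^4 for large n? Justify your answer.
S_n ~ n^24 · (log n)^4 / 8

By integral comparison, S_n = ∫_1^n 3 · x^23 · (log x)^4 dx + O(n^23 · (log n)^4). For the integral, the leading term of ∫_1^n x^23 (log x)^4 dx is n^24/24 · (log n)^4 (by repeated integration by parts; each step lowers the log-exponent and produces a relatively O(1/log n) correction). Hence S_n ~ n^24 · (log n)^4 / 8.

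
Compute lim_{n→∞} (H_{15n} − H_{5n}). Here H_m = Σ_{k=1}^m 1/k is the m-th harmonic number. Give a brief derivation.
lim = ln(15/5) = ln 3

Euler-Maclaurin gives H_m = ln m + γ + 1/(2m) + O(1/m^2). The γ and O(1/m) terms cancel in the difference:
  H_{15n} − H_{5n} = ln(15n) − ln(5n) + O(1/n) = ln(15/5) + O(1/n).
Hence the limit is ln(15/5) = ln 3.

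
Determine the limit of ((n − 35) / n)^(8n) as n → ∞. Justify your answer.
lim = e^(−280)

Rewrite as (1 − 35/n)^(8n). By the standard limit (1 + x/n)^n → e^x, we have (1 − 35/n)^n → e^(−35), and raising to the 8th power gives e^(−280).
More precisely, ln[(1 − 35/n)^(8n)] = 8n · ln(1 − 35/n) = 8n · (-35/n + O(1/n^2)) = -280 + O(1/n) → -280.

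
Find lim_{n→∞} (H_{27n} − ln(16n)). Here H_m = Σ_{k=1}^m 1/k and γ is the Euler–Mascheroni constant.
lim = ln(27/16) + γ

By Euler-Maclaurin, H_m = ln m + γ + O(1/m). So
  H_{27n} − ln(16n) = ln(27n) + γ − ln(16n) + O(1/n)
                       = ln(27/16) + γ + O(1/n).
Hence the limit is ln(27/16) + γ.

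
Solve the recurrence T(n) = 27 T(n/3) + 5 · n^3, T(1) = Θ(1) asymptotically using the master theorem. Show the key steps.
T(n) = Θ(n^3 log n)

log_3 27 = 3, and f(n) = 5 · n^3 = Θ(n^(log_3 27)). This is Case 2 of the master theorem: T(n) = Θ(f(n) · log n) = Θ(n^3 log n).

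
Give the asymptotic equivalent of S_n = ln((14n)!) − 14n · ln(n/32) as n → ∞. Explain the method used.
S_n ~ 14n · (ln 448 − 1) + O(ln n)

Stirling: ln((14n)!) = 14n ln(14n) − 14n + O(ln n).
  S_n = 14n ln(14n) − 14n − 14n ln(n/32) + O(ln n)
      = 14n ln(14n) − 14n ln n + 14n ln 32 − 14n + O(ln n)
      = 14n ln 14 + 14n ln 32 − 14n + O(ln n)
      = 14n (ln 448 − 1) + O(ln n).
Numerically ln(448) − 1 ≈ 5.1048.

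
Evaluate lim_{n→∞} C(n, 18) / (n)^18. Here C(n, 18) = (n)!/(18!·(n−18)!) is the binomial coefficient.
lim = 1/18! = 1/6402373705728000

With N = n → ∞: C(N, 18) / N^18 = [N(N−1)…(N−17)] / (18! · N^18) = (1/18!) · 1 · (1 − 1/n) · … · (1 − 17/n). Each factor → 1 as N → ∞, so the limit is 1/18! = 1/6402373705728000.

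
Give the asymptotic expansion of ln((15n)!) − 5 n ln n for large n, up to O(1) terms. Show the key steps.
ln((15n)!) − 5 n ln n = 10 n ln n + 15(ln 15 − 1) n + (1/2) ln(2π·15n) + O(1/n)

Stirling: ln((15n)!) = 15n ln(15n) − 15n + (1/2) ln(2π·15n) + O(1/n).
Expand 15n ln(15n) = 15n (ln n + ln 15) = 15n ln n + 15n ln 15.
Subtract 5n ln n: leading term is (15 − 5) n ln n = 10 n ln n. The next term is 15n ln 15 − 15n = 15(ln 15 − 1) n. Then the (1/2) ln(2π·15n) correction.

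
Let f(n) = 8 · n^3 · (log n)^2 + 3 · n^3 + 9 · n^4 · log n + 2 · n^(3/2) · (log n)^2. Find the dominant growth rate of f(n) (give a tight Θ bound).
f(n) ∈ Θ(n^4 · log n)

Compare the terms by growth order. For large n, n^a · (log n)^b dominates n^a' · (log n)^b' iff a > a', or (a = a' and b > b'). Ranking the 4 terms shows the dominant one is 9 · n^4 · log n. Hence f(n) ∈ Θ(n^4 · log n).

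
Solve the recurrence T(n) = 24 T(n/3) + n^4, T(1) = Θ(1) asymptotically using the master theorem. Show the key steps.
T(n) = Θ(n^4)

log_3 24 ≈ 2.893. f(n) = n^4 dominates n^(log_3 24) since 4 > 2.893, and the regularity condition a·f(n/b) = 24·(n/3)^4 = (24/81)·n^4 ≤ c·f(n) holds with c = 24/81 ≈ 0.296 < 1. So this is Case 3: T(n) = Θ(f(n)) = Θ(n^4).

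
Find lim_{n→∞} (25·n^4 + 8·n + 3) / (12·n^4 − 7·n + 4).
lim = 25/12

For large n the leading n^4 terms dominate both numerator and denominator. Dividing top and bottom by n^4, every other term tends to 0, leaving 25/12.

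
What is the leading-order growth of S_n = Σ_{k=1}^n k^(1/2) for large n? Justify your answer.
S_n ~ (2/3) · n^(3/2)

Integral comparison: Σ_{k=1}^n k^(1/2) = ∫_0^n x^(1/2) dx + O(n^(1/2)). The integral is n^(1 + 1/2) / (1 + 1/2) = n^((1+2)/2) / ((1+2)/2) = (2/3) · n^(3/2).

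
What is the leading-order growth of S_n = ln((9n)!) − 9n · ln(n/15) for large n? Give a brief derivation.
S_n ~ 9n · (ln 135 − 1) + O(ln n)

Stirling: ln((9n)!) = 9n ln(9n) − 9n + O(ln n).
  S_n = 9n ln(9n) − 9n − 9n ln(n/15) + O(ln n)
      = 9n ln(9n) − 9n ln n + 9n ln 15 − 9n + O(ln n)
      = 9n ln 9 + 9n ln 15 − 9n + O(ln n)
      = 9n (ln 135 − 1) + O(ln n).
Numerically ln(135) − 1 ≈ 3.9053.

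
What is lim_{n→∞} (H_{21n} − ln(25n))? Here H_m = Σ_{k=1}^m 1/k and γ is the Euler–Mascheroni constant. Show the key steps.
lim = ln(21/25) + γ

By Euler-Maclaurin, H_m = ln m + γ + O(1/m). So
  H_{21n} − ln(25n) = ln(21n) + γ − ln(25n) + O(1/n)
                       = ln(21/25) + γ + O(1/n).
Hence the limit is ln(21/25) + γ.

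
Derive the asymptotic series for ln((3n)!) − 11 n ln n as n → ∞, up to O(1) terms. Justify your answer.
ln((3n)!) − 11 n ln n = −8 n ln n + 3(ln 3 − 1) n + (1/2) ln(2π·3n) + O(1/n)

Stirling: ln((3n)!) = 3n ln(3n) − 3n + (1/2) ln(2π·3n) + O(1/n).
Expand 3n ln(3n) = 3n (ln n + ln 3) = 3n ln n + 3n ln 3.
Subtract 11n ln n: leading term is (3 − 11) n ln n = −8 n ln n. The next term is 3n ln 3 − 3n = 3(ln 3 − 1) n. Then the (1/2) ln(2π·3n) correction.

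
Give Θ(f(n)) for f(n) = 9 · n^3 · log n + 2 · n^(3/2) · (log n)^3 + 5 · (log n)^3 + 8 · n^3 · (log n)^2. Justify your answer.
f(n) ∈ Θ(n^3 · (log n)^2)

Compare the terms by growth order. For large n, n^a · (log n)^b dominates n^a' · (log n)^b' iff a > a', or (a = a' and b > b'). Ranking the 4 terms shows the dominant one is 8 · n^3 · (log n)^2. Hence f(n) ∈ Θ(n^3 · (log n)^2).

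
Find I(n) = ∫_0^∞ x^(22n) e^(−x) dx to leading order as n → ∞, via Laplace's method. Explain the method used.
I(n) ~ sqrt(2π·22n) · (22n/e)^(22n)

Write the integrand as exp(22n ln x − x) and set f(x) = 22n ln x − x. Then f'(x) = 22n/x − 1 = 0 at x* = 22n, and f''(x*) = −22n/x*^2 = −1/(22n). Laplace's method (interior maximum) gives
  I(n) ~ e^(f(x*)) · sqrt(2π / |f''(x*)|)
        = exp(22n ln(22n) − 22n) · sqrt(2π · 22n)
        = (22n)^(22n) e^(−22n) · sqrt(2π·22n)
        = sqrt(2π·22n) · (22n/e)^(22n).
This matches Γ(22n+1) with Stirling applied to Γ.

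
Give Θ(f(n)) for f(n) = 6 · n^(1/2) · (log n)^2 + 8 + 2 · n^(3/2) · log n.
f(n) ∈ Θ(n^(3/2) · log n)

Compare the terms by growth order. For large n, n^a · (log n)^b dominates n^a' · (log n)^b' iff a > a', or (a = a' and b > b'). Ranking the 3 terms shows the dominant one is 2 · n^(3/2) · log n. Hence f(n) ∈ Θ(n^(3/2) · log n).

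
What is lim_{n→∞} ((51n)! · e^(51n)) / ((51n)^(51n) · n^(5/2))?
lim = 0

Stirling: (51n)! ~ sqrt(2π·51n) · (51n/e)^(51n). Hence
  (51n)! · e^(51n) / (51n)^(51n) ~ sqrt(2π·51n).
Dividing by n^(5/2): sqrt(2π·51n) / n^(5/2) = sqrt(2π·51) · n^((1−5)/2), so the expression behaves like sqrt(2π·51) · n^((1−5)/2) → 0.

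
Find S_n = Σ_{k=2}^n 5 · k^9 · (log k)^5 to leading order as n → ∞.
S_n ~ n^10 · (log n)^5 / 2

By integral comparison, S_n = ∫_1^n 5 · x^9 · (log x)^5 dx + O(n^9 · (log n)^5). For the integral, the leading term of ∫_1^n x^9 (log x)^5 dx is n^10/10 · (log n)^5 (by repeated integration by parts; each step lowers the log-exponent and produces a relatively O(1/log n) correction). Hence S_n ~ n^10 · (log n)^5 / 2.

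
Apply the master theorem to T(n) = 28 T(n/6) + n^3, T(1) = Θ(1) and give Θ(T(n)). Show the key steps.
T(n) = Θ(n^3)

log_6 28 ≈ 1.860. f(n) = n^3 dominates n^(log_6 28) since 3 > 1.860, and the regularity condition a·f(n/b) = 28·(n/6)^3 = (28/216)·n^3 ≤ c·f(n) holds with c = 28/216 ≈ 0.13 < 1. So this is Case 3: T(n) = Θ(f(n)) = Θ(n^3).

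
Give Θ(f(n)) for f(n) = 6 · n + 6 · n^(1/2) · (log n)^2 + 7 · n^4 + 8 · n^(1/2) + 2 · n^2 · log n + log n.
f(n) ∈ Θ(n^4)

Compare the terms by growth order. For large n, n^a · (log n)^b dominates n^a' · (log n)^b' iff a > a', or (a = a' and b > b'). Ranking the 6 terms shows the dominant one is 7 · n^4. Hence f(n) ∈ Θ(n^4).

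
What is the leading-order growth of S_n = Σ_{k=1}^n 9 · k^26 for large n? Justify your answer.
S_n ~ n^27 / 3

By integral comparison (Euler-Maclaurin), Σ_{k=1}^n 9 · k^26 = 9 · ∫_0^n x^26 dx + O(n^26) = 9 · n^27/27 = n^27 / 3 + O(n^26). (Equivalently, Faulhaber's formula gives the same leading term.)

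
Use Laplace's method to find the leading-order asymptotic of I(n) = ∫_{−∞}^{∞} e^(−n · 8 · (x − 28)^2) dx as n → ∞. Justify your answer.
I(n) = sqrt(π/(8n))

Here φ(x) = 8 · (x − 28)^2 has its unique minimum at x* = 28 with φ(x*) = 0 and φ''(x*) = 16. Laplace's method gives
  I(n) ~ e^(−n φ(x*)) · sqrt(2π / (n · φ''(x*))) = sqrt(2π / (16n)) = sqrt(π/(8n)).
This is exact: substituting u = (x − 28)·sqrt(8n) gives I(n) = (1/sqrt(8n)) ∫_{−∞}^{∞} e^(−u^2) du = sqrt(π/(8n)).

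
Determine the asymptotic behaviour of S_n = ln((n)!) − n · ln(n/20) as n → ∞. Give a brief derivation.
S_n ~ n · (ln 20 − 1) + O(ln n)

Stirling: ln((n)!) = n ln(n) − n + O(ln n).
  S_n = n ln(n) − n − n ln(n/20) + O(ln n)
      = n ln(n) − n ln n + n ln 20 − n + O(ln n)
      = n ln 20 − n + O(ln n)
      = n (ln 20 − 1) + O(ln n).
Numerically ln(20) − 1 ≈ 1.9957.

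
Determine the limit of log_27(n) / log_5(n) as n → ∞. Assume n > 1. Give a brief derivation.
lim = ln(5) / ln(27) = log_27(5)

Change of base: log_27(n) = ln n / ln 27 and log_5(n) = ln n / ln 5. The ratio is (ln n / ln 27) · (ln 5 / ln n) = ln 5 / ln 27, a constant independent of n. So the limit is ln 5 / ln 27 = log_27(5).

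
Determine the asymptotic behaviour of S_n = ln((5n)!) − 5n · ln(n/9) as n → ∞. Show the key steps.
S_n ~ 5n · (ln 45 − 1) + O(ln n)

Stirling: ln((5n)!) = 5n ln(5n) − 5n + O(ln n).
  S_n = 5n ln(5n) − 5n − 5n ln(n/9) + O(ln n)
      = 5n ln(5n) − 5n ln n + 5n ln 9 − 5n + O(ln n)
      = 5n ln 5 + 5n ln 9 − 5n + O(ln n)
      = 5n (ln 45 − 1) + O(ln n).
Numerically ln(45) − 1 ≈ 2.8067.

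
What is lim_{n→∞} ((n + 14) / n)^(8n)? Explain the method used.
lim = e^112

Rewrite as (1 + 14/n)^(8n). By the standard limit (1 + x/n)^n → e^x, we have (1 + 14/n)^n → e^14, and raising to the 8th power gives e^112.
More precisely, ln[(1 + 14/n)^(8n)] = 8n · ln(1 + 14/n) = 8n · (14/n + O(1/n^2)) = 112 + O(1/n) → 112.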